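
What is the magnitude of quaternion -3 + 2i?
√13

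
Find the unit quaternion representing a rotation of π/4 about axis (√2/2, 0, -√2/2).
0.9239 + 0.2706i - 0.2706k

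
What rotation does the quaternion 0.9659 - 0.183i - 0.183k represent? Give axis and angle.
axis = (-√2/2, 0, -√2/2), θ = π/6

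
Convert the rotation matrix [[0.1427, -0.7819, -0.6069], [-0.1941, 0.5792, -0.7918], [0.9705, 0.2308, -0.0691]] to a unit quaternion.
0.6428 + 0.3977i - 0.6135j + 0.2286k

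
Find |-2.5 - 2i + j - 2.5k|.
4.183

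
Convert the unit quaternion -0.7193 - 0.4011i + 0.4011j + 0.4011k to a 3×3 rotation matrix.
[[0.3565, 0.2553, -0.8988], [-0.8988, 0.3565, -0.2553], [0.2553, 0.8988, 0.3565]]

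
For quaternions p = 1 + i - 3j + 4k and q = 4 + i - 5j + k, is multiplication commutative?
No: pq = -16 + 22i - 14j + 15k ≠ -16 - 12i - 20j + 19k = qp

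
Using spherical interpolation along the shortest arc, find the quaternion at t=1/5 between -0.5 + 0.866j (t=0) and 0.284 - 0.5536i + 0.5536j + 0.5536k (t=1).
-0.3682 - 0.1428i + 0.9075j + 0.1428k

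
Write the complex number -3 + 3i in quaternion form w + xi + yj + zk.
-3 + 3i + 0j + 0k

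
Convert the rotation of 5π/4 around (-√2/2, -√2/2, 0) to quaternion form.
-0.3827 - 0.6533i - 0.6533j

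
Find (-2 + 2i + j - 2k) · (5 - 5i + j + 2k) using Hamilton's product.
3 + 24i + 9j - 7k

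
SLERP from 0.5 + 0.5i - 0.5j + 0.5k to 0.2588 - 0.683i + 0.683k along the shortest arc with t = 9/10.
0.3237 - 0.5907i - 0.0724j + 0.7355k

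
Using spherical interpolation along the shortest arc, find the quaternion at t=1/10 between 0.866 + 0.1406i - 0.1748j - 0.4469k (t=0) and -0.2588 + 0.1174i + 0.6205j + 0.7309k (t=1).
0.8288 + 0.1164i - 0.232j - 0.4957k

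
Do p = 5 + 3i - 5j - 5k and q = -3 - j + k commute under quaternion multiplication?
No: pq = -15 - 19i + 7j + 17k ≠ -15 + i + 13j + 23k = qp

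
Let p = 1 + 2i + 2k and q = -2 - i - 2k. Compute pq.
4 - 5i + 2j - 6k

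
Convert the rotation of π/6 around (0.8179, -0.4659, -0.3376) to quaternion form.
0.9659 + 0.2117i - 0.1206j - 0.0874k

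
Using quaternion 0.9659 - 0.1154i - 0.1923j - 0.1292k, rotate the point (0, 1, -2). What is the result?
(0.977, 0.395, -1.972)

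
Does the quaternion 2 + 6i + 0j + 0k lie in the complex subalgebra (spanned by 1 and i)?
Yes. The quaternion 2 + 6i has j- and k-coefficients y = z = 0, so it lies in the complex subalgebra spanned by 1 and i.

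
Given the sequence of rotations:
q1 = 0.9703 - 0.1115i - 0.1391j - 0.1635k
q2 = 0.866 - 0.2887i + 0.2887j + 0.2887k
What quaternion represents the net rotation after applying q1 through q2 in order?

q2 · q1 = 0.8955 - 0.3837i + 0.0803j + 0.2109k
0.8955 - 0.3837i + 0.0803j + 0.2109k


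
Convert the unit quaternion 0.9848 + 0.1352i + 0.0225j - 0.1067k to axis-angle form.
axis = (0.7784, 0.1295, -0.6143), θ = 20°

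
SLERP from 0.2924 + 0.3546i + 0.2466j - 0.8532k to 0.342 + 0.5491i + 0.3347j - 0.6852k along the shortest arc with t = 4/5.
0.3341 + 0.5131i + 0.3189j - 0.7235k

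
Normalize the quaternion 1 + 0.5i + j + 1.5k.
0.4714 + 0.2357i + 0.4714j + 0.7071k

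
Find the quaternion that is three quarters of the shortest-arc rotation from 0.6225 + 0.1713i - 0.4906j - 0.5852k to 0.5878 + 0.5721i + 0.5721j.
0.7307 + 0.561i + 0.3323j - 0.2022k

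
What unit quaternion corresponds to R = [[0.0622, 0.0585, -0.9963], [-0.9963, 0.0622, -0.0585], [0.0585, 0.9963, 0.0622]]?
0.5447 + 0.4842i - 0.4842j - 0.4842k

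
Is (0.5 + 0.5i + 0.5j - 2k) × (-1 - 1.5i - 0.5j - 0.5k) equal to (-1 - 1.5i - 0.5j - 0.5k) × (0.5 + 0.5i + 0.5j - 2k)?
No: pq = -0.5 - 2.5i + 2.5j + 2.25k ≠ -0.5 - 4j + 1.25k = qp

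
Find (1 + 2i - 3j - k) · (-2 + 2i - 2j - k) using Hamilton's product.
-13 - i + 4j + 3k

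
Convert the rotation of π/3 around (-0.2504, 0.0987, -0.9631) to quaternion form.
0.866 - 0.1252i + 0.0493j - 0.4815k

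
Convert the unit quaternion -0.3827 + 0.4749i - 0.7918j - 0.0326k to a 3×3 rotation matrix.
[[-0.256, -0.777, 0.5751], [-0.7271, 0.5468, 0.4151], [-0.637, -0.3119, -0.705]]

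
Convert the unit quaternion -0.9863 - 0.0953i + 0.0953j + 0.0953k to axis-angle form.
axis = (-√3/3, √3/3, √3/3), θ = 341°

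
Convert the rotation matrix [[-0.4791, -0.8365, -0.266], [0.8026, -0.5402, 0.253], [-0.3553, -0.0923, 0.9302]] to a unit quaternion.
0.4772 - 0.1809i + 0.0468j + 0.8587k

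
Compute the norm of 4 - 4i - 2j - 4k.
√52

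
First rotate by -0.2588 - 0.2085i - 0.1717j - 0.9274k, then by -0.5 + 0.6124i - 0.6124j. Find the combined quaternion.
0.1519 + 0.5137i + 0.8123j + 0.2309k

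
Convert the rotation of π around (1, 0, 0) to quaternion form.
i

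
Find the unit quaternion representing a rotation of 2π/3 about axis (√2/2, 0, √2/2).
0.5 + 0.6124i + 0.6124k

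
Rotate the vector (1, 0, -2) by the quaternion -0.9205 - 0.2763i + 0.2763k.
(1.153, 0.509, -1.847)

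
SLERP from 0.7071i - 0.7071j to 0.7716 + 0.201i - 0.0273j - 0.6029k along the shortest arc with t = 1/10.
0.1098 + 0.7125i - 0.6877j - 0.0858k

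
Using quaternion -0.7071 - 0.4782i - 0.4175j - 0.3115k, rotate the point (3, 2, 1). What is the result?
(2.178, 2.8, 1.189)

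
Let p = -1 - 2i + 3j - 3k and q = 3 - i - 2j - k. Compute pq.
-2 - 14i + 12j - k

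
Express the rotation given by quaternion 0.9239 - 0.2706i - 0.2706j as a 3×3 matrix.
[[0.8536, 0.1464, -0.5], [0.1464, 0.8536, 0.5], [0.5, -0.5, 0.7071]]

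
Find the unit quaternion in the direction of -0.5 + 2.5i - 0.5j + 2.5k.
-0.1387 + 0.6934i - 0.1387j + 0.6934k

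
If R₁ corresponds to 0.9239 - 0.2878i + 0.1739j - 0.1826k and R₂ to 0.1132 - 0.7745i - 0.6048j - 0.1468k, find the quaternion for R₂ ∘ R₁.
-0.0399 - 0.6122i - 0.6383j - 0.465k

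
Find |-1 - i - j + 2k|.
√7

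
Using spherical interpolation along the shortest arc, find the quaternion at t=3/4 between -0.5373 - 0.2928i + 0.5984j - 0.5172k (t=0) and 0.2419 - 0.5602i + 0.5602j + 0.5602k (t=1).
0.0219 - 0.6124i + 0.7241j + 0.3165k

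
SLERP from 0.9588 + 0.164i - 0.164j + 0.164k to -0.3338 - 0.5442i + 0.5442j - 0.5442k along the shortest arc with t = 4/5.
0.5045 + 0.4985i - 0.4985j + 0.4985k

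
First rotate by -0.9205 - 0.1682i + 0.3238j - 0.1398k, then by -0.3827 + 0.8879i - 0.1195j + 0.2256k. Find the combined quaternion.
0.5719 - 0.8093i + 0.0723j + 0.1132k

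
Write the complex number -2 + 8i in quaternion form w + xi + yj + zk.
-2 + 8i + 0j + 0k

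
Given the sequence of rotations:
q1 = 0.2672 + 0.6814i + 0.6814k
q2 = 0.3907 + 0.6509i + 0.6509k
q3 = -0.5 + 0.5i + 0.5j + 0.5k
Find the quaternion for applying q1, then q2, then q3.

q2 · q1 = -0.7827 + 0.4401i + 0.4401k
q3 · q2 · q1 = -0.0488 - 0.3913i - 0.3913j - 0.8315k
-0.0488 - 0.3913i - 0.3913j - 0.8315k


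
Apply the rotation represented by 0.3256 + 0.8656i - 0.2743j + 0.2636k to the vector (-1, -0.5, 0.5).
(-0.248, 0.268, -1.169)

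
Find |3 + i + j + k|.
√12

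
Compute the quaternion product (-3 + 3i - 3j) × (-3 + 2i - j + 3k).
-24i + 3j - 6k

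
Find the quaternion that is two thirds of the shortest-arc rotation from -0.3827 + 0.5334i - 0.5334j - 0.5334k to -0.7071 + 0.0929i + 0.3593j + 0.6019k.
0.3996 + 0.1656i - 0.5317j - 0.7281k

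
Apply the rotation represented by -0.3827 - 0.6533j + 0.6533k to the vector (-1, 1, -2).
(0.207, 2.354, -0.646)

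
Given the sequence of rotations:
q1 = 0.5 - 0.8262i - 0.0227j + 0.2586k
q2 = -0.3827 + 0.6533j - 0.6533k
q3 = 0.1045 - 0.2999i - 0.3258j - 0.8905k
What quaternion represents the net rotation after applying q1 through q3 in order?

q2 · q1 = -0.0076 + 0.4703i + 0.8751j + 0.1141k
q3 · q2 · q1 = 0.527 + 0.7935i - 0.2907j - 0.0905k
0.527 + 0.7935i - 0.2907j - 0.0905k


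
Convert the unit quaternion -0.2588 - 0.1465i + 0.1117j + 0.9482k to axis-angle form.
axis = (-0.1517, 0.1156, 0.9816), θ = 7π/6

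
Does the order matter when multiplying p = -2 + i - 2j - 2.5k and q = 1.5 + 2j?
Yes: pq = 1 + 6.5i - 7j - 1.75k ≠ 1 - 3.5i - 7j - 5.75k = qp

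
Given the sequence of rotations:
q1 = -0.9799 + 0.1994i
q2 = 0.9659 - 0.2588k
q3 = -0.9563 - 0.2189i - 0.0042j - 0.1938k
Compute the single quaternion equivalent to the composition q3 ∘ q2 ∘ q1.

q2 · q1 = -0.9465 + 0.1926i - 0.0516j + 0.2536k
q3 · q2 · q1 = 0.9962 + 0.0119i + 0.0715j - 0.047k
0.9962 + 0.0119i + 0.0715j - 0.047k


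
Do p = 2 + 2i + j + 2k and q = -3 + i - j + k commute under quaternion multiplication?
No: pq = -9 - i - 5j - 7k ≠ -9 - 7i - 5j - k = qp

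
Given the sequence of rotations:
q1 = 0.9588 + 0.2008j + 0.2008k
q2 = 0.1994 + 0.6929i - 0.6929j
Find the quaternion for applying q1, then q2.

q2 · q1 = 0.3303 + 0.5252i - 0.7634j + 0.1792k
0.3303 + 0.5252i - 0.7634j + 0.1792k


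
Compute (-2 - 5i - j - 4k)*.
-2 + 5i + j + 4k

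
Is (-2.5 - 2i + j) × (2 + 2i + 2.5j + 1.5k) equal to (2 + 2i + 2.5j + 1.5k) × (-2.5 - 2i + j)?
No: pq = -3.5 - 7.5i - 1.25j - 10.75k ≠ -3.5 - 10.5i - 7.25j + 3.25k = qp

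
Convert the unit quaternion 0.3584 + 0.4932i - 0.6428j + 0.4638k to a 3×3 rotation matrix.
[[-0.2566, -0.9665, -0.0033], [-0.3016, 0.0833, -0.9498], [0.9183, -0.2427, -0.3129]]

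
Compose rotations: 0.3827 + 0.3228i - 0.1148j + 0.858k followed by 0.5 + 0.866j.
0.2908 + 0.9044i + 0.274j + 0.1495k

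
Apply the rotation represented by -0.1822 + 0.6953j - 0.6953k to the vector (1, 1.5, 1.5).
(-1.694, -1.147, -1.147)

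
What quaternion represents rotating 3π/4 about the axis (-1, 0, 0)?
0.3827 - 0.9239i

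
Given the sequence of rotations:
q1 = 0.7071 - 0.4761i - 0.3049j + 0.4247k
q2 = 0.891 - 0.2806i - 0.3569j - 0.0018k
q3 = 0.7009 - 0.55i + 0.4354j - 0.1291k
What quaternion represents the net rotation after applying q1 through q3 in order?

q2 · q1 = 0.3884 - 0.7747i - 0.404j + 0.2928k
q3 · q2 · q1 = 0.0598 - 0.6813i + 0.147j + 0.7146k
0.0598 - 0.6813i + 0.147j + 0.7146k


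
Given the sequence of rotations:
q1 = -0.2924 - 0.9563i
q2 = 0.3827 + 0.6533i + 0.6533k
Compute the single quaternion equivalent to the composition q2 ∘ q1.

q2 · q1 = 0.5128 - 0.557i - 0.6248j - 0.191k
0.5128 - 0.557i - 0.6248j - 0.191k


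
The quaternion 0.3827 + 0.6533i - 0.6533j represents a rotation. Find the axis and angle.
axis = (√2/2, -√2/2, 0), θ = 3π/4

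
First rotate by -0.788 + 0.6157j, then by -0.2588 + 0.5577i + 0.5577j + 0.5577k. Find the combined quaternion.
-0.1394 - 0.7828i - 0.5988j - 0.0961k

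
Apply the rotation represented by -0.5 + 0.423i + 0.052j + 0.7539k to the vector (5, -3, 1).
(-2.519, -1.564, 5.12)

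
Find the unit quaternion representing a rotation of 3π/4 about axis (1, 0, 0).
0.3827 + 0.9239i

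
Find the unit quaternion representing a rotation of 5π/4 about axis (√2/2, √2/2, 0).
-0.3827 + 0.6533i + 0.6533j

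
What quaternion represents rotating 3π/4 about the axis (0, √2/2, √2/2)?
0.3827 + 0.6533j + 0.6533k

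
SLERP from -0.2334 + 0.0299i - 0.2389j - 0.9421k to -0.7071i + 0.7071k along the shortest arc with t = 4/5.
-0.052 + 0.5961i - 0.0532j - 0.7994k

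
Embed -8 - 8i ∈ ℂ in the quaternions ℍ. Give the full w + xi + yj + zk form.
-8 - 8i + 0j + 0k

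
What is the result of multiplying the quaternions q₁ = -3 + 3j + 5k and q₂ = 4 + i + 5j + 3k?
-42 - 19i + 2j + 8k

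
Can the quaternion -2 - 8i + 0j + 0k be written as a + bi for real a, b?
Yes. The quaternion -2 - 8i has j- and k-coefficients y = z = 0, so it lies in the complex subalgebra spanned by 1 and i.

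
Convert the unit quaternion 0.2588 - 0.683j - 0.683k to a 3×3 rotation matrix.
[[-0.866, 0.3535, -0.3535], [-0.3535, 0.067, 0.933], [0.3535, 0.933, 0.067]]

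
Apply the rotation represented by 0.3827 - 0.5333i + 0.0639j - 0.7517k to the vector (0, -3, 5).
(2.732, 3.657, 3.628)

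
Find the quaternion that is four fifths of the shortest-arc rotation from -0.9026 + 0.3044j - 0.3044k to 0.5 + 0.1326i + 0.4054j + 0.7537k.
-0.6367 - 0.1127i - 0.2733j - 0.7122k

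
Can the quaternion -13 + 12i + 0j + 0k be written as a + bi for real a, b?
Yes. The quaternion -13 + 12i has j- and k-coefficients y = z = 0, so it lies in the complex subalgebra spanned by 1 and i.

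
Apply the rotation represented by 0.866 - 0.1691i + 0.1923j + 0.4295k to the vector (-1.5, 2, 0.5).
(-2.36, 0.358, 0.897)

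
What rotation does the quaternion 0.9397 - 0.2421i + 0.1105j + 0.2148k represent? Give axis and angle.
axis = (-0.7079, 0.3231, 0.6281), θ = 40°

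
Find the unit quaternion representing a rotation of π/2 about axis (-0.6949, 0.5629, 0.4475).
0.7071 - 0.4914i + 0.398j + 0.3164k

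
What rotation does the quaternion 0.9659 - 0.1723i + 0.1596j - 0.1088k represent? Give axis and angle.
axis = (-0.6657, 0.6166, -0.4203), θ = π/6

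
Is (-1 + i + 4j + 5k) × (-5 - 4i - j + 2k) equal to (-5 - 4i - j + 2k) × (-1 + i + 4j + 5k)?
No: pq = 3 + 12i - 41j - 12k ≠ 3 - 14i + 3j - 42k = qp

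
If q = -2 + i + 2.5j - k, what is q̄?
-2 - i - 2.5j + k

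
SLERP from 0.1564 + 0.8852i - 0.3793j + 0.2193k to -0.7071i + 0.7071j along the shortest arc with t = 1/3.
0.1064 + 0.8456i - 0.5014j + 0.1492k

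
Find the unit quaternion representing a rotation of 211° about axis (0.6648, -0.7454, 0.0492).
-0.2672 + 0.6406i - 0.7183j + 0.0474k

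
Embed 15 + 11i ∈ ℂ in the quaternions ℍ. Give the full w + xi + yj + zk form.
15 + 11i + 0j + 0k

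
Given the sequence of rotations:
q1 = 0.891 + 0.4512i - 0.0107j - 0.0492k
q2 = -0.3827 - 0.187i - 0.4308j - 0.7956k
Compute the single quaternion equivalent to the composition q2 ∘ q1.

q2 · q1 = -0.3004 - 0.3266i - 0.7479j - 0.4937k
-0.3004 - 0.3266i - 0.7479j - 0.4937k


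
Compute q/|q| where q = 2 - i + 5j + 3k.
0.3203 - 0.1601i + 0.8006j + 0.4804k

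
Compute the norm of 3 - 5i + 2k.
√38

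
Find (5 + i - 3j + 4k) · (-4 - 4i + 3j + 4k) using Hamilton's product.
-23 - 48i + 7j - 5k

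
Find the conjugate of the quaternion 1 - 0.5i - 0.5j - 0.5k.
1 + 0.5i + 0.5j + 0.5k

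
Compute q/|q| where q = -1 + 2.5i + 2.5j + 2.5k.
-0.225 + 0.5625i + 0.5625j + 0.5625k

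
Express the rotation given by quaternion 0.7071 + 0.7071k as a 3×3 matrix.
[[0, -1, 0], [1, 0, 0], [0, 0, 1]]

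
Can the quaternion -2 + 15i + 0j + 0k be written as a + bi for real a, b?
Yes. The quaternion -2 + 15i has j- and k-coefficients y = z = 0, so it lies in the complex subalgebra spanned by 1 and i.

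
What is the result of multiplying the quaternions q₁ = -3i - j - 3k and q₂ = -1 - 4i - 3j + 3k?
-6 - 9i + 22j + 8k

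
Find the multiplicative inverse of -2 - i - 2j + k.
-0.2 + 0.1i + 0.2j - 0.1k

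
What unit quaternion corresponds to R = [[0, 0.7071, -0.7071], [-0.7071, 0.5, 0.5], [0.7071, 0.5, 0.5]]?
0.7071 - 0.5j - 0.5k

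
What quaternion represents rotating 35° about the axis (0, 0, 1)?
0.9537 + 0.3007k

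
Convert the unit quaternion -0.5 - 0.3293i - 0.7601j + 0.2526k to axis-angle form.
axis = (-0.3802, -0.8777, 0.2917), θ = 4π/3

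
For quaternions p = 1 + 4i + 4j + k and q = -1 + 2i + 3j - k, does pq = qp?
No: pq = -20 - 9i + 5j + 2k ≠ -20 + 5i - 7j - 6k = qp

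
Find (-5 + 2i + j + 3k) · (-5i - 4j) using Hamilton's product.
14 + 37i + 5j - 3k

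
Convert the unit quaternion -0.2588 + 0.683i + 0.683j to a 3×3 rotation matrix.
[[0.067, 0.933, -0.3535], [0.933, 0.067, 0.3535], [0.3535, -0.3535, -0.866]]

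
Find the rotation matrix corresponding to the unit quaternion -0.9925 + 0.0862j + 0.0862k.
[[0.9703, 0.1711, -0.1711], [-0.1711, 0.9851, 0.0149], [0.1711, 0.0149, 0.9851]]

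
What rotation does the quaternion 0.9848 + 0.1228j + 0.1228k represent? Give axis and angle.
axis = (0, √2/2, √2/2), θ = 20°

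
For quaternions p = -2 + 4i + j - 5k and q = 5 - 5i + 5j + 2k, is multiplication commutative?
No: pq = 15 + 57i + 12j - 4k ≠ 15 + 3i - 22j - 54k = qp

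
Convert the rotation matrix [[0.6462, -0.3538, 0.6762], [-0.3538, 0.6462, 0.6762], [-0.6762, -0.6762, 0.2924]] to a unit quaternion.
0.8039 - 0.4206i + 0.4206j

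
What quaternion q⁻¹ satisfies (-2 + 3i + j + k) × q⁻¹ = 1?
-0.1333 - 0.2i - 0.0667j - 0.0667k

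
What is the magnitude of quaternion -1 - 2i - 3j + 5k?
√39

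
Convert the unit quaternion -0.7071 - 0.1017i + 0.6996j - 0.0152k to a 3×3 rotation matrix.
[[0.0207, -0.1638, -0.9863], [-0.1208, 0.9789, -0.1651], [0.9925, 0.1226, 0.0004]]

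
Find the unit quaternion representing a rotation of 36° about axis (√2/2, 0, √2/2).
0.9511 + 0.2185i + 0.2185k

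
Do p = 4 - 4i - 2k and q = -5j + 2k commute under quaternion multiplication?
No: pq = 4 - 10i - 12j + 28k ≠ 4 + 10i - 28j - 12k = qp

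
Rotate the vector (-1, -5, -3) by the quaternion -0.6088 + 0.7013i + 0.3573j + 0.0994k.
(-2.949, -3.138, 4.057)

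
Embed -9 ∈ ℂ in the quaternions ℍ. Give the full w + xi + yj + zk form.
-9 + 0i + 0j + 0k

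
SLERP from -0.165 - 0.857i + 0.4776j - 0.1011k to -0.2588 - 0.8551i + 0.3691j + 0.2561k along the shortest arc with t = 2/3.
-0.2312 - 0.8702i + 0.4123j + 0.1387k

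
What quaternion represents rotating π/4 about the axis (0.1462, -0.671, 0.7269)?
0.9239 + 0.0559i - 0.2568j + 0.2782k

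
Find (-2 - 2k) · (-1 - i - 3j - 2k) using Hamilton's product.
-2 - 4i + 8j + 6k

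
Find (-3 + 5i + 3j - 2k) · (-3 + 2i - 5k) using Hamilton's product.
-11 - 36i + 12j + 15k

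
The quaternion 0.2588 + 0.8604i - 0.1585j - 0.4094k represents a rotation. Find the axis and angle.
axis = (0.8907, -0.1641, -0.4238), θ = 5π/6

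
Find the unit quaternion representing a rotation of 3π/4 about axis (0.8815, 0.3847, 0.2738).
0.3827 + 0.8144i + 0.3554j + 0.253k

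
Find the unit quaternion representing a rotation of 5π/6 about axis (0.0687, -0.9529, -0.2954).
0.2588 + 0.0664i - 0.9204j - 0.2853k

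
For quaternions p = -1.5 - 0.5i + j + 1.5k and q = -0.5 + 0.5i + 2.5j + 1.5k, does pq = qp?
No: pq = -3.75 - 2.75i - 2.75j - 4.75k ≠ -3.75 + 1.75i - 5.75j - 1.25k = qp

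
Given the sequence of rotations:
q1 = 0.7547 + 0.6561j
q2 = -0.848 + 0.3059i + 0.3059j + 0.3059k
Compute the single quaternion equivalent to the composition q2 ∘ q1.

q2 · q1 = -0.8407 + 0.0302i - 0.3255j + 0.4316k
-0.8407 + 0.0302i - 0.3255j + 0.4316k


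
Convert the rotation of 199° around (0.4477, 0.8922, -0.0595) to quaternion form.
-0.165 + 0.4416i + 0.88j - 0.0587k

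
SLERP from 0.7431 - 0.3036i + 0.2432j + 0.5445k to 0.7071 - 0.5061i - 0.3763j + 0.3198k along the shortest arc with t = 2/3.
0.7611 - 0.4628i - 0.1756j + 0.4191k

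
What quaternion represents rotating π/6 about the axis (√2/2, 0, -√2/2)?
0.9659 + 0.183i - 0.183k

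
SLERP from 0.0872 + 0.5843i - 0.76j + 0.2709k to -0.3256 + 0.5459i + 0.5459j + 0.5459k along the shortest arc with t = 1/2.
-0.1666 + 0.7899i - 0.1496j + 0.5709k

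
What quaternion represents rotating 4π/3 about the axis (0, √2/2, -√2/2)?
-0.5 + 0.6124j - 0.6124k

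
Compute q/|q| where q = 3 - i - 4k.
0.5883 - 0.1961i - 0.7845k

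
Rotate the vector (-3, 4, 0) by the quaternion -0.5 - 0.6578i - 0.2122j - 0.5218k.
(-2.067, -4.043, 2.094)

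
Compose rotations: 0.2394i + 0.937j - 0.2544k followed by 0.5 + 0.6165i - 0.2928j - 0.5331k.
-0.0089 + 0.6937i + 0.4977j + 0.5206k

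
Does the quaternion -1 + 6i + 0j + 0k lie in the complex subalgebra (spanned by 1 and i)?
Yes. The quaternion -1 + 6i has j- and k-coefficients y = z = 0, so it lies in the complex subalgebra spanned by 1 and i.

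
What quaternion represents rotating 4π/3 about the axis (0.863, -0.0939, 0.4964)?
-0.5 + 0.7474i - 0.0813j + 0.4299k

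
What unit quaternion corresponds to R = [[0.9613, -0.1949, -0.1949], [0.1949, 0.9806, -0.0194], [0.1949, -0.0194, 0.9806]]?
0.9903 - 0.0984j + 0.0984k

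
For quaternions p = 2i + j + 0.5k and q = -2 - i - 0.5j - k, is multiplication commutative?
No: pq = 3 - 4.75i - 0.5j - k ≠ 3 - 3.25i - 3.5j - k = qp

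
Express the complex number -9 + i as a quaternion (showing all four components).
-9 + i + 0j + 0k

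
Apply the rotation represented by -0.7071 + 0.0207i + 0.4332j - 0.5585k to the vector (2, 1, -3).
(1.137, 3.355, -1.206)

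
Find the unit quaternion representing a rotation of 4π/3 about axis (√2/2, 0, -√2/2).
-0.5 + 0.6124i - 0.6124k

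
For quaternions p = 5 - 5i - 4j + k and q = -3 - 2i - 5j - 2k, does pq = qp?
No: pq = -43 + 18i - 25j + 4k ≠ -43 - 8i - j - 30k = qp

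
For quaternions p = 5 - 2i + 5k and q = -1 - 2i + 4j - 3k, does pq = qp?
No: pq = 6 - 28i + 4j - 28k ≠ 6 + 12i + 36j - 12k = qp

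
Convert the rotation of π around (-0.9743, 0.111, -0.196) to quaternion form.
-0.9743i + 0.111j - 0.196k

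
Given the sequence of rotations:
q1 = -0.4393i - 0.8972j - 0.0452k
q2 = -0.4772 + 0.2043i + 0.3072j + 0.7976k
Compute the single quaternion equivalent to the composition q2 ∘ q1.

q2 · q1 = 0.4014 + 0.9114i + 0.087j - 0.0268k
0.4014 + 0.9114i + 0.087j - 0.0268k


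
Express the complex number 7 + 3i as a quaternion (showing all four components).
7 + 3i + 0j + 0k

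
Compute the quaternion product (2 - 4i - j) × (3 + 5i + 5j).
31 - 2i + 7j - 15k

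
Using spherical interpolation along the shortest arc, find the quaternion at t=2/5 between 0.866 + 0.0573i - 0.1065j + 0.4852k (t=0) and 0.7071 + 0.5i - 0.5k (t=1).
0.9511 + 0.2842i - 0.0745j + 0.0953k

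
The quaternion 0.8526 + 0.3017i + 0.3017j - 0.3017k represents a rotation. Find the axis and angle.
axis = (√3/3, √3/3, -√3/3), θ = 63°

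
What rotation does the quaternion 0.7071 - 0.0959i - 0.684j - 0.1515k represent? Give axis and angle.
axis = (-0.1356, -0.9673, -0.2143), θ = π/2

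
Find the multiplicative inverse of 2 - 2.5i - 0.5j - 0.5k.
0.186 + 0.2326i + 0.0465j + 0.0465k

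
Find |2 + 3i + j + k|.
√15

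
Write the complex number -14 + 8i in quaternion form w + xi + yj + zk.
-14 + 8i + 0j + 0k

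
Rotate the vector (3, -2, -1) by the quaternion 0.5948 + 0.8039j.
(-1.834, -2, -2.576)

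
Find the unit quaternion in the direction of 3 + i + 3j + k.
0.6708 + 0.2236i + 0.6708j + 0.2236k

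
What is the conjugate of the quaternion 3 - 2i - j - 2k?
3 + 2i + j + 2k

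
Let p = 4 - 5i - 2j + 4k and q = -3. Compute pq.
-12 + 15i + 6j - 12k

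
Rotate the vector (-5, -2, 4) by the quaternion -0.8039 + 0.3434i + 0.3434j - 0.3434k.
(-5.161, -3.731, 2.108)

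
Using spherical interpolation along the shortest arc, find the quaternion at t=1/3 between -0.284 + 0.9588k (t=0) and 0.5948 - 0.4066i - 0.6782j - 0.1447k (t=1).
-0.4765 + 0.174i + 0.2902j + 0.8114k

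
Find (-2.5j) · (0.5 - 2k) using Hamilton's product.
5i - 1.25j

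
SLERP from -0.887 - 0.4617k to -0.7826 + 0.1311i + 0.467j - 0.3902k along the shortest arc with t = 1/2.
-0.8623 + 0.0677i + 0.2412j - 0.44k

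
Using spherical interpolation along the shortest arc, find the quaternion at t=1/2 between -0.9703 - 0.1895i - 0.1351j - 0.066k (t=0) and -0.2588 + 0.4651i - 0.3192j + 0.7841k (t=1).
-0.8089 + 0.1814i - 0.299j + 0.4726k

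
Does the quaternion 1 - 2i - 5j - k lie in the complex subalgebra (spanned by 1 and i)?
No. The quaternion 1 - 2i - 5j - k has j-coefficient y = -5 and k-coefficient z = -1, not both zero, so it does not lie in the complex subalgebra spanned by 1 and i.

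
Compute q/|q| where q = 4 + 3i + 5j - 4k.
0.4924 + 0.3693i + 0.6155j - 0.4924k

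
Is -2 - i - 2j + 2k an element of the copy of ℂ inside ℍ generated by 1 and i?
No. The quaternion -2 - i - 2j + 2k has j-coefficient y = -2 and k-coefficient z = 2, not both zero, so it does not lie in the complex subalgebra spanned by 1 and i.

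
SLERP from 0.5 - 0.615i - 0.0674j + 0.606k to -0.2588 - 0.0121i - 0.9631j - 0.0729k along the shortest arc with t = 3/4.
0.4126 - 0.2112i + 0.8393j + 0.2841k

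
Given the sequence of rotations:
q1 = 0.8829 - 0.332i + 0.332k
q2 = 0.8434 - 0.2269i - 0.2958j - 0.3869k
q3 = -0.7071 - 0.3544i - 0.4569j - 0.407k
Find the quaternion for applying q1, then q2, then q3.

q2 · q1 = 0.7978 - 0.5785i - 0.0574j - 0.1598k
q3 · q2 · q1 = -0.8604 + 0.176i - 0.1451j - 0.4557k
-0.8604 + 0.176i - 0.1451j - 0.4557k


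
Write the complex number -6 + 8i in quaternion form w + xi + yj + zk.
-6 + 8i + 0j + 0k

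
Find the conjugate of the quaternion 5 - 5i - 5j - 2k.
5 + 5i + 5j + 2k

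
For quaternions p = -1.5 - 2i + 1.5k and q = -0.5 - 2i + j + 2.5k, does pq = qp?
No: pq = -7 + 2.5i + 0.5j - 6.5k ≠ -7 + 5.5i - 3.5j - 2.5k = qp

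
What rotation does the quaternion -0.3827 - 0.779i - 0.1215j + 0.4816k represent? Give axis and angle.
axis = (-0.8432, -0.1315, 0.5213), θ = 5π/4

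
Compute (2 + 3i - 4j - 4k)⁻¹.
0.0444 - 0.0667i + 0.0889j + 0.0889k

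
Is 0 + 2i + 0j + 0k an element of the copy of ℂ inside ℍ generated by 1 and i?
Yes. The quaternion 2i has j- and k-coefficients y = z = 0, so it lies in the complex subalgebra spanned by 1 and i.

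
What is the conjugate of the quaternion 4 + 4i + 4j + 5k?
4 - 4i - 4j - 5k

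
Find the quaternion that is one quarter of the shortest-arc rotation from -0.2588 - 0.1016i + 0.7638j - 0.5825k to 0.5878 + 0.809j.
-0.0346 - 0.0835i + 0.8732j - 0.4789k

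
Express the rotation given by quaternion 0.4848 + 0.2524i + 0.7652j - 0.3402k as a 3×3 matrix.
[[-0.4025, 0.7161, 0.5702], [0.0564, 0.6411, -0.7654], [-0.9137, -0.2759, -0.2985]]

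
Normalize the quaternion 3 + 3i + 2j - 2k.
0.5883 + 0.5883i + 0.3922j - 0.3922k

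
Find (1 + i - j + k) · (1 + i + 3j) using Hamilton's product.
3 - i + 3j + 5k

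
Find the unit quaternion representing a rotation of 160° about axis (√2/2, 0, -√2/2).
0.1736 + 0.6964i - 0.6964k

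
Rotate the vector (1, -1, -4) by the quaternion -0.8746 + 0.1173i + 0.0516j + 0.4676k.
(-0.35, -2.355, -3.512)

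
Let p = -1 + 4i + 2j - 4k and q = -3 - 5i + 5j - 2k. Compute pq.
5 + 9i + 17j + 44k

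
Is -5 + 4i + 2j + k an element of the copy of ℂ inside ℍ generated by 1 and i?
No. The quaternion -5 + 4i + 2j + k has j-coefficient y = 2 and k-coefficient z = 1, not both zero, so it does not lie in the complex subalgebra spanned by 1 and i.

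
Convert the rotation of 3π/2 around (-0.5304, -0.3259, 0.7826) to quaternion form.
-0.7071 - 0.375i - 0.2304j + 0.5534k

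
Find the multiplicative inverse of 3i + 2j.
-0.2308i - 0.1538j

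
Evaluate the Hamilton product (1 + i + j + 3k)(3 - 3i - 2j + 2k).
2 + 8i - 10j + 12k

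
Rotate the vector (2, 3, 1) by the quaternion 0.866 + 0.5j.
(1.866, 3, -1.232)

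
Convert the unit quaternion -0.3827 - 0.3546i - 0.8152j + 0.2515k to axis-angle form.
axis = (-0.3838, -0.8824, 0.2722), θ = 5π/4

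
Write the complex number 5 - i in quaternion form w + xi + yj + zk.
5 - i + 0j + 0k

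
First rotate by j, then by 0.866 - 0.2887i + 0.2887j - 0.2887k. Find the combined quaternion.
-0.2887 + 0.2887i + 0.866j - 0.2887k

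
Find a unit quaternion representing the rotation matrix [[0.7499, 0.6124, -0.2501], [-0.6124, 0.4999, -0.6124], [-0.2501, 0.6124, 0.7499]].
0.866 + 0.3536i - 0.3536k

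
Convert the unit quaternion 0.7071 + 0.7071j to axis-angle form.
axis = (0, 1, 0), θ = π/2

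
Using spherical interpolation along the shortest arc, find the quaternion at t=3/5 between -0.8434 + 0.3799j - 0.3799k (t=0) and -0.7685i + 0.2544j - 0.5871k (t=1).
-0.4253 - 0.5512i + 0.374j - 0.6127k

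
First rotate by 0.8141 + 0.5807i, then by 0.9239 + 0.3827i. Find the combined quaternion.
0.5299 + 0.8481i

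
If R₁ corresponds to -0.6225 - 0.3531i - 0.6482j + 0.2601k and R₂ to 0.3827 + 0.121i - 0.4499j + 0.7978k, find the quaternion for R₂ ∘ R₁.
-0.6946 + 0.1897i - 0.2812j - 0.6344k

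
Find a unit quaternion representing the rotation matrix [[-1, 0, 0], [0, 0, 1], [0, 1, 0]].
0.7071j + 0.7071k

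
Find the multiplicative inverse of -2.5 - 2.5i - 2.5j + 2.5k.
-0.1 + 0.1i + 0.1j - 0.1k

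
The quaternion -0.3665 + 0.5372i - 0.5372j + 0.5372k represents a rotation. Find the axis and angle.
axis = (√3/3, -√3/3, √3/3), θ = 223°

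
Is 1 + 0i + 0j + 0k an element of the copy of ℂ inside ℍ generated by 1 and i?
Yes. The quaternion 1 has j- and k-coefficients y = z = 0, so it lies in the complex subalgebra spanned by 1 and i.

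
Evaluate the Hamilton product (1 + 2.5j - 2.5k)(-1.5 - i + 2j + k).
-4 + 6.5i + 0.75j + 7.25k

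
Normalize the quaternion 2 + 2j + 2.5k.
0.5298 + 0.5298j + 0.6623k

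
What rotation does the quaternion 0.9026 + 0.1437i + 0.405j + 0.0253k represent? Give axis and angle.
axis = (0.3338, 0.9408, 0.0588), θ = 51°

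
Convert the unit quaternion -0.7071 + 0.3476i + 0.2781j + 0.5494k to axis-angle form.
axis = (0.4916, 0.3933, 0.777), θ = 3π/2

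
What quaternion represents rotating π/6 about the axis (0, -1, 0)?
0.9659 - 0.2588j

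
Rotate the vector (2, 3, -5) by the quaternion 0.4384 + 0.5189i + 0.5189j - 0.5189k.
(3.244, 4.903, -1.852)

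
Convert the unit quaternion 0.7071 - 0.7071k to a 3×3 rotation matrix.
[[0, 1, 0], [-1, 0, 0], [0, 0, 1]]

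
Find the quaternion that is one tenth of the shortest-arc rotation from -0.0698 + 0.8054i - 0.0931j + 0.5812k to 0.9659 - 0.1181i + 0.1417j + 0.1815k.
-0.213 + 0.8056i - 0.1123j + 0.5414k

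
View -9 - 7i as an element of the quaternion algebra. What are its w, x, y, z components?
-9 - 7i + 0j + 0k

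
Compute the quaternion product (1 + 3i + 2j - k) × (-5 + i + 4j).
-16 - 10i - 7j + 15k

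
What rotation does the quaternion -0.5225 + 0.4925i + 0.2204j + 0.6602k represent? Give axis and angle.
axis = (0.5776, 0.2585, 0.7743), θ = 243°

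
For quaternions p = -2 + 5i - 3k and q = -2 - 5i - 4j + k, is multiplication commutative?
No: pq = 32 - 12i + 18j - 16k ≠ 32 + 12i - 2j + 24k = qp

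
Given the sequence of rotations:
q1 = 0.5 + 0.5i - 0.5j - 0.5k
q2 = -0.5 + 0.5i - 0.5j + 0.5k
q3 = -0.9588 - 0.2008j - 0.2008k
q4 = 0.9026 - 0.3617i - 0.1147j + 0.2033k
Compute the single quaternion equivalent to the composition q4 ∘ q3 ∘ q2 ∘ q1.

q2 · q1 = -0.5 + 0.5i + 0.5j + 0.5k
q3 · q2 · q1 = 0.6802 - 0.4794i - 0.4794j - 0.2786k
q4 · q3 · q2 · q1 = 0.4422 - 0.5493i - 0.709j + 0.0052k
0.4422 - 0.5493i - 0.709j + 0.0052k


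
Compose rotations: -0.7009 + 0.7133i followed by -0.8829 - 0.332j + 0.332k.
0.6188 - 0.6298i + 0.4695j + 0.0041k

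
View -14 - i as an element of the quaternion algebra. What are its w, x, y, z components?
-14 - i + 0j + 0k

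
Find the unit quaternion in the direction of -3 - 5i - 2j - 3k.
-0.4376 - 0.7293i - 0.2917j - 0.4376k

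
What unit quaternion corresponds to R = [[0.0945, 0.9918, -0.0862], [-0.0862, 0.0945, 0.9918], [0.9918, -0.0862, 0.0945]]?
0.5665 - 0.4758i - 0.4758j - 0.4758k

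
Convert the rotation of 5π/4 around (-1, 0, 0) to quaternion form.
-0.3827 - 0.9239i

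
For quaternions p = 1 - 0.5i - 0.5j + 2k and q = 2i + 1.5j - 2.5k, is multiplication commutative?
No: pq = 6.75 + 0.25i + 4.25j - 2.25k ≠ 6.75 + 3.75i - 1.25j - 2.75k = qp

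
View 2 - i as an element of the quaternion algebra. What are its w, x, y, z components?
2 - i + 0j + 0k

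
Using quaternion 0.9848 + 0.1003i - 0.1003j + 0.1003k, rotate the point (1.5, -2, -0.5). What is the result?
(1.964, -1.545, -0.508)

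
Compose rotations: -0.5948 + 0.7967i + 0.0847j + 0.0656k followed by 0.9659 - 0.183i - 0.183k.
-0.4167 + 0.8939i - 0.052j + 0.1567k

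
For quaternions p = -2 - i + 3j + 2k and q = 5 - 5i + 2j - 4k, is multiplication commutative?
No: pq = -13 - 11i - 3j + 31k ≠ -13 + 21i + 25j + 5k = qp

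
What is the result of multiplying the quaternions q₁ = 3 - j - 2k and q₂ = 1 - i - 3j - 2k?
-4 - 7i - 8j - 9k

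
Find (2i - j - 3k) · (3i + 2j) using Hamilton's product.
-4 + 6i - 9j + 7k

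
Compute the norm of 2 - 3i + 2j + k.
√18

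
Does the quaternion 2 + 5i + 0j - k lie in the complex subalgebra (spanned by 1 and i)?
No. The quaternion 2 + 5i - k has j-coefficient y = 0 and k-coefficient z = -1, not both zero, so it does not lie in the complex subalgebra spanned by 1 and i.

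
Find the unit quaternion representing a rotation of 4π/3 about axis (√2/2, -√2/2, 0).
-0.5 + 0.6124i - 0.6124j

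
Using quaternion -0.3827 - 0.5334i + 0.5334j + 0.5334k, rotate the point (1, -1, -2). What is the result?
(1.977, -1.161, -0.862)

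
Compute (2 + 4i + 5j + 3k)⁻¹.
0.037 - 0.0741i - 0.0926j - 0.0556k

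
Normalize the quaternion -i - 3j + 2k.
-0.2673i - 0.8018j + 0.5345k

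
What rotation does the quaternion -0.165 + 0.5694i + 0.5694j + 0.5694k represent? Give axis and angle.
axis = (√3/3, √3/3, √3/3), θ = 199°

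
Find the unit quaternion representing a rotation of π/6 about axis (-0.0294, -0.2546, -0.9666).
0.9659 - 0.0076i - 0.0659j - 0.2502k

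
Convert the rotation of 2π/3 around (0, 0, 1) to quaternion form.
0.5 + 0.866k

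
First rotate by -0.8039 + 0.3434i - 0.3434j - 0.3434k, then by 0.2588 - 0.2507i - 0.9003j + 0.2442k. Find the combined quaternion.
-0.3473 + 0.6834i + 0.6326j + 0.1101k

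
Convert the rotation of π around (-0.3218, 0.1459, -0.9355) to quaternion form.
-0.3218i + 0.1459j - 0.9355k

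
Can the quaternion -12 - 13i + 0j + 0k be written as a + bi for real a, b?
Yes. The quaternion -12 - 13i has j- and k-coefficients y = z = 0, so it lies in the complex subalgebra spanned by 1 and i.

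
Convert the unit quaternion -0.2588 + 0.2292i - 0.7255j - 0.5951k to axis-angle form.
axis = (0.2373, -0.7511, -0.6161), θ = 7π/6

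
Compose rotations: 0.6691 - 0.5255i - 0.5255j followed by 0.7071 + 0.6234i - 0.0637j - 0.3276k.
0.7672 - 0.1266i - 0.242j - 0.5803k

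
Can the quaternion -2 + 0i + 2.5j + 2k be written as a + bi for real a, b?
No. The quaternion -2 + 2.5j + 2k has j-coefficient y = 2.5 and k-coefficient z = 2, not both zero, so it does not lie in the complex subalgebra spanned by 1 and i.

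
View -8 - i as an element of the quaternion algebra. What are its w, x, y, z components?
-8 - i + 0j + 0k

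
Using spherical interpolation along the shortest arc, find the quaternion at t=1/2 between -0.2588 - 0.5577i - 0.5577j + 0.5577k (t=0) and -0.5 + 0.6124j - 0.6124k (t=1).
0.1368 - 0.3164i - 0.6638j + 0.6638k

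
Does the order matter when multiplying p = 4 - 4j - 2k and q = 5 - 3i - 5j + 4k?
Yes: pq = 8 - 38i - 34j - 6k ≠ 8 + 14i - 46j + 18k = qp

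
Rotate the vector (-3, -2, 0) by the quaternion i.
(-3, 2, 0)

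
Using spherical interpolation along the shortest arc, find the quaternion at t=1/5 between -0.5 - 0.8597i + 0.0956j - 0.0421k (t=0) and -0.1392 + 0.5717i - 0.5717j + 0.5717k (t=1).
-0.3956 - 0.8749i + 0.2192j - 0.1733k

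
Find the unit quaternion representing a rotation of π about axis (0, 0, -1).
-k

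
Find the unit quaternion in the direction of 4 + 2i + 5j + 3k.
0.5443 + 0.2722i + 0.6804j + 0.4082k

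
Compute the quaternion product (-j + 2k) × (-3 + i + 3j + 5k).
-7 - 11i + 5j - 5k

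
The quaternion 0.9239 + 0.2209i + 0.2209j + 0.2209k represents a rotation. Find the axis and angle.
axis = (√3/3, √3/3, √3/3), θ = π/4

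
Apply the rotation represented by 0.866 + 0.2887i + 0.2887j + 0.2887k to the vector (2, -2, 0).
(2, 0, -2)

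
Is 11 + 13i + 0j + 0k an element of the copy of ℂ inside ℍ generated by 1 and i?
Yes. The quaternion 11 + 13i has j- and k-coefficients y = z = 0, so it lies in the complex subalgebra spanned by 1 and i.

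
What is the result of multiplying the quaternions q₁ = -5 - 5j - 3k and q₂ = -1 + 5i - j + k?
3 - 33i - 5j + 23k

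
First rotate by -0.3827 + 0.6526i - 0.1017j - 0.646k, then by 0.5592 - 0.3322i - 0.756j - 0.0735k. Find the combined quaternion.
-0.1216 + 0.973i - 0.0301j + 0.194k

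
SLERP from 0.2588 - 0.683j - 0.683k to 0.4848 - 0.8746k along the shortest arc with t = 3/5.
0.4226 - 0.297j - 0.8563k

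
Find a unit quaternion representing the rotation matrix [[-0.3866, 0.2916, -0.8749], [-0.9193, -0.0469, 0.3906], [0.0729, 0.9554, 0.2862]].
-0.4617 - 0.3058i + 0.5132j + 0.6557k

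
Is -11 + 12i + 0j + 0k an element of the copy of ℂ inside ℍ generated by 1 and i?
Yes. The quaternion -11 + 12i has j- and k-coefficients y = z = 0, so it lies in the complex subalgebra spanned by 1 and i.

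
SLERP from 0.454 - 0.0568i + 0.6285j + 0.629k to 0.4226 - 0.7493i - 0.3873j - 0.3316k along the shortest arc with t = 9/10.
-0.3434 + 0.7121i + 0.4589j + 0.4054k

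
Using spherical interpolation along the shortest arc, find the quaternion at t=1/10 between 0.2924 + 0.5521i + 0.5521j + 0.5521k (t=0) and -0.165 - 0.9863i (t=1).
0.2902 + 0.6262i + 0.5117j + 0.5117k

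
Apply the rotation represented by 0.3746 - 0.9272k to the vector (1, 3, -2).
(1.365, -2.853, -2)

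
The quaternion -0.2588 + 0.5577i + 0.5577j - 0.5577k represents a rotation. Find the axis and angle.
axis = (√3/3, √3/3, -√3/3), θ = 7π/6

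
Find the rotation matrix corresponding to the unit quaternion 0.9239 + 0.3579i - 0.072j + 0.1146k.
[[0.9634, -0.2633, -0.051], [0.1602, 0.7175, -0.6778], [0.2151, 0.6448, 0.7334]]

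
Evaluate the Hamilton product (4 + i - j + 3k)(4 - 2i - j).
17 - i - 14j + 9k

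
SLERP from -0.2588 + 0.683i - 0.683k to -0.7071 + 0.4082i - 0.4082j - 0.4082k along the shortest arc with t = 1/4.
-0.3949 + 0.6448i - 0.1113j - 0.6448k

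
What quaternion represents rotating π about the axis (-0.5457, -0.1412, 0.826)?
-0.5457i - 0.1412j + 0.826k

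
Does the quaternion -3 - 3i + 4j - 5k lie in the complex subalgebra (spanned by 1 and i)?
No. The quaternion -3 - 3i + 4j - 5k has j-coefficient y = 4 and k-coefficient z = -5, not both zero, so it does not lie in the complex subalgebra spanned by 1 and i.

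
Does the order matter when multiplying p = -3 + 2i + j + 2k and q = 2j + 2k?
Yes: pq = -6 - 2i - 10j - 2k ≠ -6 + 2i - 2j - 10k = qp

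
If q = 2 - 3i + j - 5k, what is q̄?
2 + 3i - j + 5k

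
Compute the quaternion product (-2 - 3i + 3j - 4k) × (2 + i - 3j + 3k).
20 - 11i + 17j - 8k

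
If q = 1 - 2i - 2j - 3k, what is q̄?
1 + 2i + 2j + 3k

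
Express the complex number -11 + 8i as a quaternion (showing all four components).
-11 + 8i + 0j + 0k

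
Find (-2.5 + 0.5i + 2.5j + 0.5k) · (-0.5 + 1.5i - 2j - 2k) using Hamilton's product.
6.5 - 8i + 5.5j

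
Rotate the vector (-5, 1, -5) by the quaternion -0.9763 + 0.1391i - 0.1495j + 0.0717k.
(-6.186, 0.608, -3.516)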